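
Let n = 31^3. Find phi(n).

28830

φ(31^3) = 31^3 − 31^2 = 29791 − 961 = 28830.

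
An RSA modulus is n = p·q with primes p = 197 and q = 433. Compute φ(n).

φ(pq) = (p−1)(q−1) = 196 · 432 = 84672.

84672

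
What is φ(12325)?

8960

First factor: 12325 = 5**2 · 17 · 29.
φ(12325) = 12325 · (1 − 1/5) · (1 − 1/17) · (1 − 1/29)
       = 12325 · 1792/2465 = 8960.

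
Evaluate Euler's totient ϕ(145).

112

First factor: 145 = 5 · 29.
φ(145) = 145 · (1 − 1/5) · (1 − 1/29)
       = 145 · 112/145 = 112.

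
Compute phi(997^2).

993012

φ(997^2) = 997^2 − 997^1 = 994009 − 997 = 993012.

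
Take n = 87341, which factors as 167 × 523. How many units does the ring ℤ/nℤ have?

86652

φ(87341) = 87341 · (1 − 1/167) · (1 − 1/523)
       = 87341 · 86652/87341 = 86652.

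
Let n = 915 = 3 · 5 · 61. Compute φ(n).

480

φ(915) = 915 · (1 − 1/3) · (1 − 1/5) · (1 − 1/61)
       = 915 · 480/915 = 480.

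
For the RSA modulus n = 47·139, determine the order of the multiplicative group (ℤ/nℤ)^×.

φ(pq) = (p−1)(q−1) = 46 · 138 = 6348.

6348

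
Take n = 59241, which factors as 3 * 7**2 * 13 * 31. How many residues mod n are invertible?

30240

φ(3) = 3 − 1 = 2.
φ(7^2) = 7^1·(7−1) = 7·6 = 42.
φ(13) = 13 − 1 = 12.
φ(31) = 31 − 1 = 30.
Since φ is multiplicative, φ(59241) = 2 · 42 · 12 · 30 = 30240.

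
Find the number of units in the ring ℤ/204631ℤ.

158400

Factor 204631: 204631 = 7 × 23 × 31 × 41.
φ(204631) = 204631 · (1 − 1/7) · (1 − 1/23) · (1 − 1/31) · (1 − 1/41)
       = 204631 · 158400/204631 = 158400.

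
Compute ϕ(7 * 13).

φ(7) = 7 − 1 = 6.
φ(13) = 13 − 1 = 12.
φ(91) = 6 × 12 = 72.

72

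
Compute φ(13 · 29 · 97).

φ(36569) = 36569 · (1 − 1/13) · (1 − 1/29) · (1 − 1/97)
       = 36569 · 32256/36569 = 32256.

32256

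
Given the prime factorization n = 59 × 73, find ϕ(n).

4176

φ(59) = 59 − 1 = 58.
φ(73) = 73 − 1 = 72.
φ(4307) = 58 × 72 = 4176.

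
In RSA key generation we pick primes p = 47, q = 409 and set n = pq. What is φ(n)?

For distinct primes, φ(pq) = (p−1)(q−1) = 46 × 408 = 18768.

18768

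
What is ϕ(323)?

288

First factor: 323 = 17 · 19.
φ(17) = 17 − 1 = 16.
φ(19) = 19 − 1 = 18.
Multiply: 16 · 18 = 288.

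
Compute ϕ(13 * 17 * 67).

φ(14807) = 14807 · (1 − 1/13) · (1 − 1/17) · (1 − 1/67)
       = 14807 · 12672/14807 = 12672.

12672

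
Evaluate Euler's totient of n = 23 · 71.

1540

φ(23) = 23 − 1 = 22.
φ(71) = 71 − 1 = 70.
Since φ is multiplicative, φ(1633) = 22 · 70 = 1540.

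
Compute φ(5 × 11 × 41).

φ(2255) = 2255 · (1 − 1/5) · (1 − 1/11) · (1 − 1/41)
       = 2255 · 1600/2255 = 1600.

1600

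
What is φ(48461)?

38808

Factor 48461: 48461 = 7^2 · 23 · 43.
φ(48461) = 48461 · (1 − 1/7) · (1 − 1/23) · (1 − 1/43)
       = 48461 · 5544/6923 = 38808.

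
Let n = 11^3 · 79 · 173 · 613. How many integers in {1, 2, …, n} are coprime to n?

9934816320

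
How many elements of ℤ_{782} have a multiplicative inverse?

First factor: 782 = 2 · 17 · 23.
φ(2) = 2 − 1 = 1.
φ(17) = 17 − 1 = 16.
φ(23) = 23 − 1 = 22.
Since φ is multiplicative, φ(782) = 1 · 16 · 22 = 352.

352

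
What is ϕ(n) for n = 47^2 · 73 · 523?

φ(47^2) = 47^2 − 47^1 = 2209 − 47 = 2162.
φ(73) = 73 − 1 = 72.
φ(523) = 523 − 1 = 522.
Multiply: 2162 · 72 · 522 = 81256608.

81256608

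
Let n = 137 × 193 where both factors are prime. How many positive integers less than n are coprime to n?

26112

For distinct primes, φ(pq) = (p−1)(q−1) = 136 × 192 = 26112.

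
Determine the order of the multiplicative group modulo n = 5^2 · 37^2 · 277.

7352640

φ(5^2) = 5^1·(5−1) = 5·4 = 20.
φ(37^2) = 37^1·(37−1) = 37·36 = 1332.
φ(277) = 277 − 1 = 276.
Multiply: 20 · 1332 · 276 = 7352640.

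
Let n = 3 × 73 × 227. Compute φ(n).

32544

φ(3) = 3 − 1 = 2.
φ(73) = 73 − 1 = 72.
φ(227) = 227 − 1 = 226.
φ(49713) = 2 × 72 × 226 = 32544.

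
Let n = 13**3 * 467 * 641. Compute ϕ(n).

φ(13^3) = 13^2·(13−1) = 169·12 = 2028.
φ(467) = 467 − 1 = 466.
φ(641) = 641 − 1 = 640.
φ(657665359) = 2028 × 466 × 640 = 604830720.

604830720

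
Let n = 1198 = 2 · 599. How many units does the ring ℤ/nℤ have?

φ(2) = 2 − 1 = 1.
φ(599) = 599 − 1 = 598.
Since φ is multiplicative, φ(1198) = 1 · 598 = 598.

598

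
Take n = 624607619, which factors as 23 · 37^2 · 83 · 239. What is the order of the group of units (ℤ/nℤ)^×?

571896864

φ(624607619) = 624607619 · (1 − 1/23) · (1 − 1/37) · (1 − 1/83) · (1 − 1/239)
       = 624607619 · 15456672/16881287 = 571896864.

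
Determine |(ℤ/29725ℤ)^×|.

22400

Prime factorization: 29725 = 5^2 · 29 · 41.
φ(29725) = 29725 · (1 − 1/5) · (1 − 1/29) · (1 − 1/41)
       = 29725 · 4480/5945 = 22400.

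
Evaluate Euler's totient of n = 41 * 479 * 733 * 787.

11000730240

φ(41) = 41 − 1 = 40.
φ(479) = 479 − 1 = 478.
φ(733) = 733 − 1 = 732.
φ(787) = 787 − 1 = 786.
Since φ is multiplicative, φ(11329169569) = 40 · 478 · 732 · 786 = 11000730240.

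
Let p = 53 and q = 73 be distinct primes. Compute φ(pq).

3744

φ(n) = (p − 1)(q − 1) = (53−1)(73−1) = 52·72 = 3744.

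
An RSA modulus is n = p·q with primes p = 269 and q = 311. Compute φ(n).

83080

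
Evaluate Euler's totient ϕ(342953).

Factor 342953: 342953 = 13 · 23 · 31 · 37.
φ(342953) = 342953 · (1 − 1/13) · (1 − 1/23) · (1 − 1/31) · (1 − 1/37)
       = 342953 · 285120/342953 = 285120.

285120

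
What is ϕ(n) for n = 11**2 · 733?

φ(88693) = 88693 · (1 − 1/11) · (1 − 1/733)
       = 88693 · 7320/8063 = 80520.

80520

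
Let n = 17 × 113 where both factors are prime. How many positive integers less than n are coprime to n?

φ(1921) = 1921 · (1 − 1/17) · (1 − 1/113)
       = 1921 · 1792/1921 = 1792.

1792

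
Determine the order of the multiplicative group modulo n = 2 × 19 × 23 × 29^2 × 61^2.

1176880320

φ(2735061514) = 2735061514 · (1 − 1/2) · (1 − 1/19) · (1 − 1/23) · (1 − 1/29) · (1 − 1/61)
       = 2735061514 · 665280/1546106 = 1176880320.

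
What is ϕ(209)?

Prime factorization: 209 = 11 * 19.
φ(11) = 11 − 1 = 10.
φ(19) = 19 − 1 = 18.
φ(209) = 10 × 18 = 180.

180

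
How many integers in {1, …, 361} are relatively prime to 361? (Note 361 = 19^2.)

φ(361) = 361 · (1 − 1/19)
       = 361 · 18/19 = 342.

342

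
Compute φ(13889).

First factor: 13889 = 17 · 19 · 43.
φ(13889) = 13889 · (1 − 1/17) · (1 − 1/19) · (1 − 1/43)
       = 13889 · 12096/13889 = 12096.

12096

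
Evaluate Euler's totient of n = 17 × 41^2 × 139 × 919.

3324188160

φ(3650454557) = 3650454557 · (1 − 1/17) · (1 − 1/41) · (1 − 1/139) · (1 − 1/919)
       = 3650454557 · 81077760/89035477 = 3324188160.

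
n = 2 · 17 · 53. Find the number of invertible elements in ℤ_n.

832

φ(2) = 2 − 1 = 1.
φ(17) = 17 − 1 = 16.
φ(53) = 53 − 1 = 52.
Multiply: 1 · 16 · 52 = 832.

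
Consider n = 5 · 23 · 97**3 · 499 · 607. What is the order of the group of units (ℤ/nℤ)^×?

φ(31790860243735) = 31790860243735 · (1 − 1/5) · (1 − 1/23) · (1 − 1/97) · (1 − 1/499) · (1 − 1/607)
       = 31790860243735 · 2549505024/3378771415 = 23988292770816.

23988292770816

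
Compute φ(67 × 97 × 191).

φ(1241309) = 1241309 · (1 − 1/67) · (1 − 1/97) · (1 − 1/191)
       = 1241309 · 1203840/1241309 = 1203840.

1203840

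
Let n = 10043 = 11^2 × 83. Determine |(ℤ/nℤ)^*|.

9020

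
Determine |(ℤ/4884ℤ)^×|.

1440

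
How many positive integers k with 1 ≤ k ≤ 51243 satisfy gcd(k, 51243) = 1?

30240

51243 = 3 · 19 · 29 · 31.
φ(3) = 3 − 1 = 2.
φ(19) = 19 − 1 = 18.
φ(29) = 29 − 1 = 28.
φ(31) = 31 − 1 = 30.
Multiply: 2 · 18 · 28 · 30 = 30240.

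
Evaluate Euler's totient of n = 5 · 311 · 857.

φ(5) = 5 − 1 = 4.
φ(311) = 311 − 1 = 310.
φ(857) = 857 − 1 = 856.
φ(1332635) = 4 × 310 × 856 = 1061440.

1061440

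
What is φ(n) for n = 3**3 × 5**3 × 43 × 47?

φ(6820875) = 6820875 · (1 − 1/3) · (1 − 1/5) · (1 − 1/43) · (1 − 1/47)
       = 6820875 · 15456/30315 = 3477600.

3477600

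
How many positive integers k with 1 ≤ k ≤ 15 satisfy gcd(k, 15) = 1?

8

Factor 15: 15 = 3 × 5.
φ(3) = 3 − 1 = 2.
φ(5) = 5 − 1 = 4.
φ(15) = 2 × 4 = 8.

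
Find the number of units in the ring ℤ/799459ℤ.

799459 = 17 · 31 · 37 · 41.
φ(799459) = 799459 · (1 − 1/17) · (1 − 1/31) · (1 − 1/37) · (1 − 1/41)
       = 799459 · 691200/799459 = 691200.

691200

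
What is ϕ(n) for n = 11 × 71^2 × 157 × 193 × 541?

803851776000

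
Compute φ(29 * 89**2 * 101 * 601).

13157760000

φ(13943566009) = 13943566009 · (1 − 1/29) · (1 − 1/89) · (1 − 1/101) · (1 − 1/601)
       = 13943566009 · 147840000/156669281 = 13157760000.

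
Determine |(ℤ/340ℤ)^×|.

128

First factor: 340 = 2^2 * 5 * 17.
φ(340) = 340 · (1 − 1/2) · (1 − 1/5) · (1 − 1/17)
       = 340 · 64/170 = 128.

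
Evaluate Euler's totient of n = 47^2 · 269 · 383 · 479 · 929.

98181512772608

φ(101274007855213) = 101274007855213 · (1 − 1/47) · (1 − 1/269) · (1 − 1/383) · (1 − 1/479) · (1 − 1/929)
       = 101274007855213 · 2088968356864/2154766124579 = 98181512772608.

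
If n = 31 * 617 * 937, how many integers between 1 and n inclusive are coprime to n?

φ(17921999) = 17921999 · (1 − 1/31) · (1 − 1/617) · (1 − 1/937)
       = 17921999 · 17297280/17921999 = 17297280.

17297280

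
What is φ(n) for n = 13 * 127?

1512

φ(1651) = 1651 · (1 − 1/13) · (1 − 1/127)
       = 1651 · 1512/1651 = 1512.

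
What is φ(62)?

62 = 2 × 31.
φ(2) = 2 − 1 = 1.
φ(31) = 31 − 1 = 30.
Multiply: 1 · 30 = 30.

30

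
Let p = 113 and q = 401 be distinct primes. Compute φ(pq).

44800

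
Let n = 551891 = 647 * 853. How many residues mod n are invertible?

φ(647) = 647 − 1 = 646.
φ(853) = 853 − 1 = 852.
Multiply: 646 · 852 = 550392.

550392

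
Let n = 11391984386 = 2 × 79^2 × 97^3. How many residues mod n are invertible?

5565912768

φ(11391984386) = 11391984386 · (1 − 1/2) · (1 − 1/79) · (1 − 1/97)
       = 11391984386 · 7488/15326 = 5565912768.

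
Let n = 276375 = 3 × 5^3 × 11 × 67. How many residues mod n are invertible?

132000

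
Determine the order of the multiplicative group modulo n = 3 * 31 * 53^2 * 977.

φ(255228549) = 255228549 · (1 − 1/3) · (1 − 1/31) · (1 − 1/53) · (1 − 1/977)
       = 255228549 · 3045120/4815633 = 161391360.

161391360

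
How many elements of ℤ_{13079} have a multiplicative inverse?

11200

13079 = 11 · 29 · 41.
φ(13079) = 13079 · (1 − 1/11) · (1 − 1/29) · (1 − 1/41)
       = 13079 · 11200/13079 = 11200.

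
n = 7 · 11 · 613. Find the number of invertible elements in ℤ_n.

φ(47201) = 47201 · (1 − 1/7) · (1 − 1/11) · (1 − 1/613)
       = 47201 · 36720/47201 = 36720.

36720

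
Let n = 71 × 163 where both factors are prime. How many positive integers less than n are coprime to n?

11340

φ(pq) = (p−1)(q−1) = 70 · 162 = 11340.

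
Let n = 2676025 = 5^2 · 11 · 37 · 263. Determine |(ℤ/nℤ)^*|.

φ(2676025) = 2676025 · (1 − 1/5) · (1 − 1/11) · (1 − 1/37) · (1 − 1/263)
       = 2676025 · 377280/535205 = 1886400.

1886400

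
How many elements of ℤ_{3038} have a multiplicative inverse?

Factor 3038: 3038 = 2 * 7^2 * 31.
φ(3038) = 3038 · (1 − 1/2) · (1 − 1/7) · (1 − 1/31)
       = 3038 · 180/434 = 1260.

1260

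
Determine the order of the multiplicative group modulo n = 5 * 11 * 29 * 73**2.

5886720

φ(8499755) = 8499755 · (1 − 1/5) · (1 − 1/11) · (1 − 1/29) · (1 − 1/73)
       = 8499755 · 80640/116435 = 5886720.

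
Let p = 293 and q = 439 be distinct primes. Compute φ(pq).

φ(n) = (p − 1)(q − 1) = (293−1)(439−1) = 292·438 = 127896.

127896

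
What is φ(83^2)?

6806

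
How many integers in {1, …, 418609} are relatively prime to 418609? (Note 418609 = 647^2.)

417962

φ(418609) = 418609 · (1 − 1/647)
       = 418609 · 646/647 = 417962.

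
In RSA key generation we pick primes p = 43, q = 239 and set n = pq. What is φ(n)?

9996

φ(pq) = (p−1)(q−1) = 42 · 238 = 9996.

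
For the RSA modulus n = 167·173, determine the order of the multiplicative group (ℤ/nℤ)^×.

φ(167) = 167 − 1 = 166.
φ(173) = 173 − 1 = 172.
φ(28891) = 166 × 172 = 28552.

28552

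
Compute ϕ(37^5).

67469796

φ(37^5) = 37^5 − 37^4 = 69343957 − 1874161 = 67469796.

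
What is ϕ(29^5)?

φ(20511149) = 20511149 · (1 − 1/29)
       = 20511149 · 28/29 = 19803868.

19803868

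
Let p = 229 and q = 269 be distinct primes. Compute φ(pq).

φ(61601) = 61601 · (1 − 1/229) · (1 − 1/269)
       = 61601 · 61104/61601 = 61104.

61104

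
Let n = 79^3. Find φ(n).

486798

φ(493039) = 493039 · (1 − 1/79)
       = 493039 · 78/79 = 486798.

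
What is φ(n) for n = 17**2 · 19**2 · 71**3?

φ(17^2) = 17^2 − 17^1 = 289 − 17 = 272.
φ(19^2) = 19^2 − 19^1 = 361 − 19 = 342.
φ(71^3) = 71^3 − 71^2 = 357911 − 5041 = 352870.
Since φ is multiplicative, φ(37340496719) = 272 · 342 · 352870 = 32825378880.

32825378880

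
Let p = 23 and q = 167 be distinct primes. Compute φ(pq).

3652

φ(3841) = 3841 · (1 − 1/23) · (1 − 1/167)
       = 3841 · 3652/3841 = 3652.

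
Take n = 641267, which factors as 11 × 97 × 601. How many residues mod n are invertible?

576000

φ(641267) = 641267 · (1 − 1/11) · (1 − 1/97) · (1 − 1/601)
       = 641267 · 576000/641267 = 576000.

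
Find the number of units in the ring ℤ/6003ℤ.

3696

Prime factorization: 6003 = 3**2 · 23 · 29.
φ(3^2) = 3^1·(3−1) = 3·2 = 6.
φ(23) = 23 − 1 = 22.
φ(29) = 29 − 1 = 28.
φ(6003) = 6 × 22 × 28 = 3696.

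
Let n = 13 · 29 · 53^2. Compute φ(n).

926016

φ(1058993) = 1058993 · (1 − 1/13) · (1 − 1/29) · (1 − 1/53)
       = 1058993 · 17472/19981 = 926016.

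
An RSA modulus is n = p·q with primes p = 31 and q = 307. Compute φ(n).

φ(31) = 31 − 1 = 30.
φ(307) = 307 − 1 = 306.
Multiply: 30 · 306 = 9180.

9180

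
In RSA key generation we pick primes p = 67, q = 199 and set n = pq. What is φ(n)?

13068

φ(pq) = (p−1)(q−1) = 66 · 198 = 13068.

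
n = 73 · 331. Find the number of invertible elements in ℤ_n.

23760

φ(73) = 73 − 1 = 72.
φ(331) = 331 − 1 = 330.
Since φ is multiplicative, φ(24163) = 72 · 330 = 23760.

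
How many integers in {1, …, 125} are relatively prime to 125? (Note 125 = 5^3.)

100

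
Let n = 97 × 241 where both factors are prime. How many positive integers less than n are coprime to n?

φ(n) = (p − 1)(q − 1) = (97−1)(241−1) = 96·240 = 23040.

23040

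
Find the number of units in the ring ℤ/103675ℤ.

Factor 103675: 103675 = 5^2 · 11 · 13 · 29.
φ(103675) = 103675 · (1 − 1/5) · (1 − 1/11) · (1 − 1/13) · (1 − 1/29)
       = 103675 · 13440/20735 = 67200.

67200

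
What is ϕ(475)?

360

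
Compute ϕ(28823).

25920

First factor: 28823 = 19 × 37 × 41.
φ(28823) = 28823 · (1 − 1/19) · (1 − 1/37) · (1 − 1/41)
       = 28823 · 25920/28823 = 25920.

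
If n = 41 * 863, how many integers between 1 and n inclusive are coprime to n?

φ(41) = 41 − 1 = 40.
φ(863) = 863 − 1 = 862.
Multiply: 40 · 862 = 34480.

34480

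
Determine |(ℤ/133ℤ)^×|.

Factor 133: 133 = 7 * 19.
φ(7) = 7 − 1 = 6.
φ(19) = 19 − 1 = 18.
Multiply: 6 · 18 = 108.

108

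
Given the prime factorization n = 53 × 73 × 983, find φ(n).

φ(53) = 53 − 1 = 52.
φ(73) = 73 − 1 = 72.
φ(983) = 983 − 1 = 982.
Multiply: 52 · 72 · 982 = 3676608.

3676608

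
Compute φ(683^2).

φ(683^2) = 683^1·(683−1) = 683·682 = 465806.

465806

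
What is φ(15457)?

Factor 15457: 15457 = 13 * 29 * 41.
φ(15457) = 15457 · (1 − 1/13) · (1 − 1/29) · (1 − 1/41)
       = 15457 · 13440/15457 = 13440.

13440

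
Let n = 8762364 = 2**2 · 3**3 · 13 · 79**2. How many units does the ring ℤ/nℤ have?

2661984

φ(2^2) = 2^2 − 2^1 = 4 − 2 = 2.
φ(3^3) = 3^2·(3−1) = 9·2 = 18.
φ(13) = 13 − 1 = 12.
φ(79^2) = 79^2 − 79^1 = 6241 − 79 = 6162.
Multiply: 2 · 18 · 12 · 6162 = 2661984.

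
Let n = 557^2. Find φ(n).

309692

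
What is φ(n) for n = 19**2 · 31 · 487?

4986360

φ(19^2) = 19^1·(19−1) = 19·18 = 342.
φ(31) = 31 − 1 = 30.
φ(487) = 487 − 1 = 486.
Multiply: 342 · 30 · 486 = 4986360.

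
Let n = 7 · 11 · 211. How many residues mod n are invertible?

φ(16247) = 16247 · (1 − 1/7) · (1 − 1/11) · (1 − 1/211)
       = 16247 · 12600/16247 = 12600.

12600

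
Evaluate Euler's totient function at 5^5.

2500

φ(5^5) = 5^4·(5−1) = 625·4 = 2500.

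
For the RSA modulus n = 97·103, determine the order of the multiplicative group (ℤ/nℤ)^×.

9792

For distinct primes, φ(pq) = (p−1)(q−1) = 96 × 102 = 9792.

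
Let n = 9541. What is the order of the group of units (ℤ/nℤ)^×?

Factor 9541: 9541 = 7 × 29 × 47.
φ(9541) = 9541 · (1 − 1/7) · (1 − 1/29) · (1 − 1/47)
       = 9541 · 7728/9541 = 7728.

7728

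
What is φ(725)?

Prime factorization: 725 = 5^2 · 29.
φ(725) = 725 · (1 − 1/5) · (1 − 1/29)
       = 725 · 112/145 = 560.

560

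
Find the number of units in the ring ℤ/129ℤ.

Factor 129: 129 = 3 · 43.
φ(3) = 3 − 1 = 2.
φ(43) = 43 − 1 = 42.
Multiply: 2 · 42 = 84.

84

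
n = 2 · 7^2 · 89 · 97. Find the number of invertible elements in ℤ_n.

354816

φ(846034) = 846034 · (1 − 1/2) · (1 − 1/7) · (1 − 1/89) · (1 − 1/97)
       = 846034 · 50688/120862 = 354816.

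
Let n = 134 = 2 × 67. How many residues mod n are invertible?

66

φ(134) = 134 · (1 − 1/2) · (1 − 1/67)
       = 134 · 66/134 = 66.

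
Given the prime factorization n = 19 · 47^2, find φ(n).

38916

φ(19) = 19 − 1 = 18.
φ(47^2) = 47^1·(47−1) = 47·46 = 2162.
φ(41971) = 18 × 2162 = 38916.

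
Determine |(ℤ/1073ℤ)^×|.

1008

1073 = 29 · 37.
φ(29) = 29 − 1 = 28.
φ(37) = 37 − 1 = 36.
φ(1073) = 28 × 36 = 1008.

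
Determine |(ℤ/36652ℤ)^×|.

Factor 36652: 36652 = 2**2 · 7**2 · 11 · 17.
φ(2^2) = 2^2 − 2^1 = 4 − 2 = 2.
φ(7^2) = 7^1·(7−1) = 7·6 = 42.
φ(11) = 11 − 1 = 10.
φ(17) = 17 − 1 = 16.
Multiply: 2 · 42 · 10 · 16 = 13440.

13440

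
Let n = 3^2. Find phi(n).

φ(9) = 9 · (1 − 1/3)
       = 9 · 2/3 = 6.

6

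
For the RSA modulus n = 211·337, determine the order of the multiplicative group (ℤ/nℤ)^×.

70560

φ(n) = (p − 1)(q − 1) = (211−1)(337−1) = 210·336 = 70560.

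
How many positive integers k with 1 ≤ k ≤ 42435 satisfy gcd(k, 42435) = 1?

21120

42435 = 3**2 · 5 · 23 · 41.
φ(3^2) = 3^2 − 3^1 = 9 − 3 = 6.
φ(5) = 5 − 1 = 4.
φ(23) = 23 − 1 = 22.
φ(41) = 41 − 1 = 40.
Since φ is multiplicative, φ(42435) = 6 · 4 · 22 · 40 = 21120.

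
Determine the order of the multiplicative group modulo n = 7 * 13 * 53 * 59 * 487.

105535872

φ(7) = 7 − 1 = 6.
φ(13) = 13 − 1 = 12.
φ(53) = 53 − 1 = 52.
φ(59) = 59 − 1 = 58.
φ(487) = 487 − 1 = 486.
φ(138579259) = 6 × 12 × 52 × 58 × 486 = 105535872.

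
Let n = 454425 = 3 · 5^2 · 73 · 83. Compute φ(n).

236160

φ(454425) = 454425 · (1 − 1/3) · (1 − 1/5) · (1 − 1/73) · (1 − 1/83)
       = 454425 · 47232/90885 = 236160.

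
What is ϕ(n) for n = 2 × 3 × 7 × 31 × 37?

12960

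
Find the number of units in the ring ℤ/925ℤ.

Prime factorization: 925 = 5^2 · 37.
φ(5^2) = 5^2 − 5^1 = 25 − 5 = 20.
φ(37) = 37 − 1 = 36.
Multiply: 20 · 36 = 720.

720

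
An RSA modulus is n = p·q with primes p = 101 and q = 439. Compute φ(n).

For distinct primes, φ(pq) = (p−1)(q−1) = 100 × 438 = 43800.

43800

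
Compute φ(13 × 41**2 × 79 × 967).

φ(1669416229) = 1669416229 · (1 − 1/13) · (1 − 1/41) · (1 − 1/79) · (1 − 1/967)
       = 1669416229 · 36167040/40717469 = 1482848640.

1482848640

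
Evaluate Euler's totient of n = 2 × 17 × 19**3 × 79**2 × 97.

61502478336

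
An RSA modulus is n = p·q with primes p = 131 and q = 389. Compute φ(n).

φ(pq) = (p−1)(q−1) = 130 · 388 = 50440.

50440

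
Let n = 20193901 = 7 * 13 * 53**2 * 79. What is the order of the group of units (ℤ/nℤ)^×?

15477696

φ(7) = 7 − 1 = 6.
φ(13) = 13 − 1 = 12.
φ(53^2) = 53^1·(53−1) = 53·52 = 2756.
φ(79) = 79 − 1 = 78.
Since φ is multiplicative, φ(20193901) = 6 · 12 · 2756 · 78 = 15477696.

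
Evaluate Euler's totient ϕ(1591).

Prime factorization: 1591 = 37 · 43.
φ(1591) = 1591 · (1 − 1/37) · (1 − 1/43)
       = 1591 · 1512/1591 = 1512.

1512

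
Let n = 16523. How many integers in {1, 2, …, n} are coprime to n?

14400

Factor 16523: 16523 = 13 × 31 × 41.
φ(13) = 13 − 1 = 12.
φ(31) = 31 − 1 = 30.
φ(41) = 41 − 1 = 40.
Multiply: 12 · 30 · 40 = 14400.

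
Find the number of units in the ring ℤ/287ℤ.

240

Prime factorization: 287 = 7 * 41.
φ(287) = 287 · (1 − 1/7) · (1 − 1/41)
       = 287 · 240/287 = 240.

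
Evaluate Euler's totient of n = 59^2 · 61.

205320

φ(212341) = 212341 · (1 − 1/59) · (1 − 1/61)
       = 212341 · 3480/3599 = 205320.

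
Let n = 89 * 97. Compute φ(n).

8448

φ(8633) = 8633 · (1 − 1/89) · (1 − 1/97)
       = 8633 · 8448/8633 = 8448.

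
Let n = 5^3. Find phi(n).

φ(5^3) = 5^2·(5−1) = 25·4 = 100.

100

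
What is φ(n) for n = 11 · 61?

φ(671) = 671 · (1 − 1/11) · (1 − 1/61)
       = 671 · 600/671 = 600.

600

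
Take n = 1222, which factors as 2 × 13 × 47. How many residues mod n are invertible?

φ(2) = 2 − 1 = 1.
φ(13) = 13 − 1 = 12.
φ(47) = 47 − 1 = 46.
Since φ is multiplicative, φ(1222) = 1 · 12 · 46 = 552.

552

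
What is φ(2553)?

1584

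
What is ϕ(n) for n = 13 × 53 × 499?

φ(343811) = 343811 · (1 − 1/13) · (1 − 1/53) · (1 − 1/499)
       = 343811 · 310752/343811 = 310752.

310752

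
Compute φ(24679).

22176

Prime factorization: 24679 = 23 × 29 × 37.
φ(24679) = 24679 · (1 − 1/23) · (1 − 1/29) · (1 − 1/37)
       = 24679 · 22176/24679 = 22176.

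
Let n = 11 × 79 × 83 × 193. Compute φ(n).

12280320

φ(13920511) = 13920511 · (1 − 1/11) · (1 − 1/79) · (1 − 1/83) · (1 − 1/193)
       = 13920511 · 12280320/13920511 = 12280320.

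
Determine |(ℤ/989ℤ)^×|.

989 = 23 · 43.
φ(23) = 23 − 1 = 22.
φ(43) = 43 − 1 = 42.
Multiply: 22 · 42 = 924.

924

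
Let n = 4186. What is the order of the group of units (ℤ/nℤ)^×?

First factor: 4186 = 2 * 7 * 13 * 23.
φ(2) = 2 − 1 = 1.
φ(7) = 7 − 1 = 6.
φ(13) = 13 − 1 = 12.
φ(23) = 23 − 1 = 22.
Multiply: 1 · 6 · 12 · 22 = 1584.

1584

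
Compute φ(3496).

3496 = 2^3 * 19 * 23.
φ(2^3) = 2^2·(2−1) = 4·1 = 4.
φ(19) = 19 − 1 = 18.
φ(23) = 23 − 1 = 22.
Multiply: 4 · 18 · 22 = 1584.

1584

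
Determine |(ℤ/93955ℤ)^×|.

66528

93955 = 5 * 19 * 23 * 43.
φ(93955) = 93955 · (1 − 1/5) · (1 − 1/19) · (1 − 1/23) · (1 − 1/43)
       = 93955 · 66528/93955 = 66528.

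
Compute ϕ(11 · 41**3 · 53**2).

1853134400

φ(2129589979) = 2129589979 · (1 − 1/11) · (1 − 1/41) · (1 − 1/53)
       = 2129589979 · 20800/23903 = 1853134400.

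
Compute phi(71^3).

φ(71^3) = 71^2·(71−1) = 5041·70 = 352870.

352870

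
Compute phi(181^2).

φ(181^2) = 181^1·(181−1) = 181·180 = 32580.

32580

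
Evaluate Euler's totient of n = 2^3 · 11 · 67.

φ(5896) = 5896 · (1 − 1/2) · (1 − 1/11) · (1 − 1/67)
       = 5896 · 660/1474 = 2640.

2640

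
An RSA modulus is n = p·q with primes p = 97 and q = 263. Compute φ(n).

φ(25511) = 25511 · (1 − 1/97) · (1 − 1/263)
       = 25511 · 25152/25511 = 25152.

25152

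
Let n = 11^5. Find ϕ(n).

φ(11^5) = 11^4·(11−1) = 14641·10 = 146410.

146410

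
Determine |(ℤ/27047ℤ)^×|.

24192

Factor 27047: 27047 = 17 * 37 * 43.
φ(17) = 17 − 1 = 16.
φ(37) = 37 − 1 = 36.
φ(43) = 43 − 1 = 42.
φ(27047) = 16 × 36 × 42 = 24192.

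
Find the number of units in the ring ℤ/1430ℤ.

480

First factor: 1430 = 2 · 5 · 11 · 13.
φ(1430) = 1430 · (1 − 1/2) · (1 − 1/5) · (1 − 1/11) · (1 − 1/13)
       = 1430 · 480/1430 = 480.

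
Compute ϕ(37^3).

49284

φ(50653) = 50653 · (1 − 1/37)
       = 50653 · 36/37 = 49284.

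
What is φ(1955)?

1408

Prime factorization: 1955 = 5 · 17 · 23.
φ(1955) = 1955 · (1 − 1/5) · (1 − 1/17) · (1 − 1/23)
       = 1955 · 1408/1955 = 1408.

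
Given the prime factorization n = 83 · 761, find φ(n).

62320

φ(83) = 83 − 1 = 82.
φ(761) = 761 − 1 = 760.
Multiply: 82 · 760 = 62320.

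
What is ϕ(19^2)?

342

φ(19^2) = 19^1·(19−1) = 19·18 = 342.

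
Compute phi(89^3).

697048

φ(89^3) = 89^2·(89−1) = 7921·88 = 697048.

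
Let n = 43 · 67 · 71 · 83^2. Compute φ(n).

1320636240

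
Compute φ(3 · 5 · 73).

576

φ(3) = 3 − 1 = 2.
φ(5) = 5 − 1 = 4.
φ(73) = 73 − 1 = 72.
φ(1095) = 2 × 4 × 72 = 576.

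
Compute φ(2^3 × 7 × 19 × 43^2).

780192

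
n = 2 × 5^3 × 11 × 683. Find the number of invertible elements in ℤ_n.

φ(1878250) = 1878250 · (1 − 1/2) · (1 − 1/5) · (1 − 1/11) · (1 − 1/683)
       = 1878250 · 27280/75130 = 682000.

682000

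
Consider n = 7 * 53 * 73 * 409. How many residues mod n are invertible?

9165312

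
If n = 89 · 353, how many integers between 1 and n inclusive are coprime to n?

φ(31417) = 31417 · (1 − 1/89) · (1 − 1/353)
       = 31417 · 30976/31417 = 30976.

30976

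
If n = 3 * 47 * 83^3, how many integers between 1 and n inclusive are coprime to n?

51970616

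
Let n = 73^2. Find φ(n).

5256

φ(5329) = 5329 · (1 − 1/73)
       = 5329 · 72/73 = 5256.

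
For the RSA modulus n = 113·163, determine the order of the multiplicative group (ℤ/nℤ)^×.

φ(pq) = (p−1)(q−1) = 112 · 162 = 18144.

18144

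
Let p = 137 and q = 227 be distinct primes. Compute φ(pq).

30736

φ(pq) = (p−1)(q−1) = 136 · 226 = 30736.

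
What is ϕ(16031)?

14080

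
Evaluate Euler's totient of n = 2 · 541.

540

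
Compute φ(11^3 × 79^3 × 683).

φ(448208442847) = 448208442847 · (1 − 1/11) · (1 − 1/79) · (1 − 1/683)
       = 448208442847 · 531960/593527 = 401715445560.

401715445560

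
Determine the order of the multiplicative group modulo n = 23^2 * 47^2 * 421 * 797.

φ(392095452257) = 392095452257 · (1 − 1/23) · (1 − 1/47) · (1 − 1/421) · (1 − 1/797)
       = 392095452257 · 338331840/362715497 = 365736719040.

365736719040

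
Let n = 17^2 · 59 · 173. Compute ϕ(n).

2713472

φ(17^2) = 17^2 − 17^1 = 289 − 17 = 272.
φ(59) = 59 − 1 = 58.
φ(173) = 173 − 1 = 172.
Since φ is multiplicative, φ(2949823) = 272 · 58 · 172 = 2713472.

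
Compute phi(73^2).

φ(73^2) = 73^2 − 73^1 = 5329 − 73 = 5256.

5256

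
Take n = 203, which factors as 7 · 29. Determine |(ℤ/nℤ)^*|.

168

φ(203) = 203 · (1 − 1/7) · (1 − 1/29)
       = 203 · 168/203 = 168.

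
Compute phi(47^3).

φ(103823) = 103823 · (1 − 1/47)
       = 103823 · 46/47 = 101614.

101614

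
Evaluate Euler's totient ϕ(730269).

435456

Prime factorization: 730269 = 3**3 · 17 · 37 · 43.
φ(730269) = 730269 · (1 − 1/3) · (1 − 1/17) · (1 − 1/37) · (1 − 1/43)
       = 730269 · 48384/81141 = 435456.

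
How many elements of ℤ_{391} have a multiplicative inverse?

352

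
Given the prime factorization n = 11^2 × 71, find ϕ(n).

φ(8591) = 8591 · (1 − 1/11) · (1 − 1/71)
       = 8591 · 700/781 = 7700.

7700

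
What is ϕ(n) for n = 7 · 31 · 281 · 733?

36892800

φ(44696141) = 44696141 · (1 − 1/7) · (1 − 1/31) · (1 − 1/281) · (1 − 1/733)
       = 44696141 · 36892800/44696141 = 36892800.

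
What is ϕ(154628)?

70560

154628 = 2^2 · 29 · 31 · 43.
φ(154628) = 154628 · (1 − 1/2) · (1 − 1/29) · (1 − 1/31) · (1 − 1/43)
       = 154628 · 35280/77314 = 70560.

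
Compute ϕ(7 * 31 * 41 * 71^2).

35784000

φ(44849777) = 44849777 · (1 − 1/7) · (1 − 1/31) · (1 − 1/41) · (1 − 1/71)
       = 44849777 · 504000/631687 = 35784000.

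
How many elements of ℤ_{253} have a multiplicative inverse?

220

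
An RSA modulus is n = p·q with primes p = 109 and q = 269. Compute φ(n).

28944

φ(n) = (p − 1)(q − 1) = (109−1)(269−1) = 108·268 = 28944.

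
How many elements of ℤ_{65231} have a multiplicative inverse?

Prime factorization: 65231 = 37 · 41 · 43.
φ(65231) = 65231 · (1 − 1/37) · (1 − 1/41) · (1 − 1/43)
       = 65231 · 60480/65231 = 60480.

60480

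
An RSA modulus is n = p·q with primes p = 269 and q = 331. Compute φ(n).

88440

φ(n) = (p − 1)(q − 1) = (269−1)(331−1) = 268·330 = 88440.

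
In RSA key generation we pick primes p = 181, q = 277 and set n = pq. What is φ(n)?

49680

For distinct primes, φ(pq) = (p−1)(q−1) = 180 × 276 = 49680.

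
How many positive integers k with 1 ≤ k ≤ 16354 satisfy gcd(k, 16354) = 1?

6912

Factor 16354: 16354 = 2 · 13 · 17 · 37.
φ(2) = 2 − 1 = 1.
φ(13) = 13 − 1 = 12.
φ(17) = 17 − 1 = 16.
φ(37) = 37 − 1 = 36.
φ(16354) = 1 × 12 × 16 × 36 = 6912.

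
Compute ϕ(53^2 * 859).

φ(2412931) = 2412931 · (1 − 1/53) · (1 − 1/859)
       = 2412931 · 44616/45527 = 2364648.

2364648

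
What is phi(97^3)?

φ(97^3) = 97^2·(97−1) = 9409·96 = 903264.

903264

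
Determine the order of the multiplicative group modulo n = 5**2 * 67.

φ(1675) = 1675 · (1 − 1/5) · (1 − 1/67)
       = 1675 · 264/335 = 1320.

1320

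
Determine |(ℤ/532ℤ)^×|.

Factor 532: 532 = 2^2 * 7 * 19.
φ(2^2) = 2^1·(2−1) = 2·1 = 2.
φ(7) = 7 − 1 = 6.
φ(19) = 19 − 1 = 18.
φ(532) = 2 × 6 × 18 = 216.

216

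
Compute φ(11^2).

110

φ(11^2) = 11^2 − 11^1 = 121 − 11 = 110.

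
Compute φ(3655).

Factor 3655: 3655 = 5 × 17 × 43.
φ(3655) = 3655 · (1 − 1/5) · (1 − 1/17) · (1 − 1/43)
       = 3655 · 2688/3655 = 2688.

2688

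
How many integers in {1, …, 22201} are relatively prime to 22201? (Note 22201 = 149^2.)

φ(22201) = 22201 · (1 − 1/149)
       = 22201 · 148/149 = 22052.

22052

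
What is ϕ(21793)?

19440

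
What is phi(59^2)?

φ(3481) = 3481 · (1 − 1/59)
       = 3481 · 58/59 = 3422.

3422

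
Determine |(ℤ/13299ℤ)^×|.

First factor: 13299 = 3 × 11 × 13 × 31.
φ(13299) = 13299 · (1 − 1/3) · (1 − 1/11) · (1 − 1/13) · (1 − 1/31)
       = 13299 · 7200/13299 = 7200.

7200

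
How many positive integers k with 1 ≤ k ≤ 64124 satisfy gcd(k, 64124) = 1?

28160

Prime factorization: 64124 = 2**2 · 17 · 23 · 41.
φ(64124) = 64124 · (1 − 1/2) · (1 − 1/17) · (1 − 1/23) · (1 − 1/41)
       = 64124 · 14080/32062 = 28160.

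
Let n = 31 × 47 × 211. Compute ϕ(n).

φ(31) = 31 − 1 = 30.
φ(47) = 47 − 1 = 46.
φ(211) = 211 − 1 = 210.
Since φ is multiplicative, φ(307427) = 30 · 46 · 210 = 289800.

289800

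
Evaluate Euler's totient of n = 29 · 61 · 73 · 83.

φ(29) = 29 − 1 = 28.
φ(61) = 61 − 1 = 60.
φ(73) = 73 − 1 = 72.
φ(83) = 83 − 1 = 82.
Multiply: 28 · 60 · 72 · 82 = 9918720.

9918720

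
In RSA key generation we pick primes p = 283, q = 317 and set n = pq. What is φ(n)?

φ(89711) = 89711 · (1 − 1/283) · (1 − 1/317)
       = 89711 · 89112/89711 = 89112.

89112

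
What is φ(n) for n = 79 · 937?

φ(79) = 79 − 1 = 78.
φ(937) = 937 − 1 = 936.
Multiply: 78 · 936 = 73008.

73008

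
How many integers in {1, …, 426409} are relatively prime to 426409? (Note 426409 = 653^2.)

425756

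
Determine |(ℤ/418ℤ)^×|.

Factor 418: 418 = 2 * 11 * 19.
φ(2) = 2 − 1 = 1.
φ(11) = 11 − 1 = 10.
φ(19) = 19 − 1 = 18.
φ(418) = 1 × 10 × 18 = 180.

180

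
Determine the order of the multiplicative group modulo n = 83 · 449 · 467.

φ(17403689) = 17403689 · (1 − 1/83) · (1 − 1/449) · (1 − 1/467)
       = 17403689 · 17118976/17403689 = 17118976.

17118976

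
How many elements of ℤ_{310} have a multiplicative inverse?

Factor 310: 310 = 2 · 5 · 31.
φ(310) = 310 · (1 − 1/2) · (1 − 1/5) · (1 − 1/31)
       = 310 · 120/310 = 120.

120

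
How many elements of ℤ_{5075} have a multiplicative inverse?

Prime factorization: 5075 = 5^2 * 7 * 29.
φ(5^2) = 5^2 − 5^1 = 25 − 5 = 20.
φ(7) = 7 − 1 = 6.
φ(29) = 29 − 1 = 28.
φ(5075) = 20 × 6 × 28 = 3360.

3360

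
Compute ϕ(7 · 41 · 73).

17280

φ(20951) = 20951 · (1 − 1/7) · (1 − 1/41) · (1 − 1/73)
       = 20951 · 17280/20951 = 17280.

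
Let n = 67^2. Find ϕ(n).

φ(4489) = 4489 · (1 − 1/67)
       = 4489 · 66/67 = 4422.

4422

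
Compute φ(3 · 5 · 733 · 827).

4837056

φ(3) = 3 − 1 = 2.
φ(5) = 5 − 1 = 4.
φ(733) = 733 − 1 = 732.
φ(827) = 827 − 1 = 826.
Multiply: 2 · 4 · 732 · 826 = 4837056.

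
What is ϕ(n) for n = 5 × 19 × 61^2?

263520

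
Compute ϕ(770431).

665280

Prime factorization: 770431 = 19 * 23 * 41 * 43.
φ(19) = 19 − 1 = 18.
φ(23) = 23 − 1 = 22.
φ(41) = 41 − 1 = 40.
φ(43) = 43 − 1 = 42.
Since φ is multiplicative, φ(770431) = 18 · 22 · 40 · 42 = 665280.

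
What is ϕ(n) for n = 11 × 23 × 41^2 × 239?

φ(101645027) = 101645027 · (1 − 1/11) · (1 − 1/23) · (1 − 1/41) · (1 − 1/239)
       = 101645027 · 2094400/2479147 = 85870400.

85870400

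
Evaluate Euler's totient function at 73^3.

φ(73^3) = 73^2·(73−1) = 5329·72 = 383688.

383688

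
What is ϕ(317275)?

211680

Prime factorization: 317275 = 5**2 * 7**3 * 37.
φ(5^2) = 5^2 − 5^1 = 25 − 5 = 20.
φ(7^3) = 7^2·(7−1) = 49·6 = 294.
φ(37) = 37 − 1 = 36.
Since φ is multiplicative, φ(317275) = 20 · 294 · 36 = 211680.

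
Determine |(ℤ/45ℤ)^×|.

Prime factorization: 45 = 3**2 * 5.
φ(45) = 45 · (1 − 1/3) · (1 − 1/5)
       = 45 · 8/15 = 24.

24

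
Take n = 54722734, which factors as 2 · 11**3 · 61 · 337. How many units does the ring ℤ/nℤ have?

φ(2) = 2 − 1 = 1.
φ(11^3) = 11^3 − 11^2 = 1331 − 121 = 1210.
φ(61) = 61 − 1 = 60.
φ(337) = 337 − 1 = 336.
Since φ is multiplicative, φ(54722734) = 1 · 1210 · 60 · 336 = 24393600.

24393600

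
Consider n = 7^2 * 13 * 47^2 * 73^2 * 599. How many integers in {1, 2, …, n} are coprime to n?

φ(7^2) = 7^1·(7−1) = 7·6 = 42.
φ(13) = 13 − 1 = 12.
φ(47^2) = 47^2 − 47^1 = 2209 − 47 = 2162.
φ(73^2) = 73^1·(73−1) = 73·72 = 5256.
φ(599) = 599 − 1 = 598.
Multiply: 42 · 12 · 2162 · 5256 · 598 = 3424859553024.

3424859553024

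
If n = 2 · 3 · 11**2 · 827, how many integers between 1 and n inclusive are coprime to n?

φ(600402) = 600402 · (1 − 1/2) · (1 − 1/3) · (1 − 1/11) · (1 − 1/827)
       = 600402 · 16520/54582 = 181720.

181720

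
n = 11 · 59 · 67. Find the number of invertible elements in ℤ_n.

φ(43483) = 43483 · (1 − 1/11) · (1 − 1/59) · (1 − 1/67)
       = 43483 · 38280/43483 = 38280.

38280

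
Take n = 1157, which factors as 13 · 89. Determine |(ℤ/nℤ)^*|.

φ(13) = 13 − 1 = 12.
φ(89) = 89 − 1 = 88.
φ(1157) = 12 × 88 = 1056.

1056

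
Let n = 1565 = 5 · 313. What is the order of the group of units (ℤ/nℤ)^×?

φ(1565) = 1565 · (1 − 1/5) · (1 − 1/313)
       = 1565 · 1248/1565 = 1248.

1248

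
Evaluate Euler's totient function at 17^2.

φ(289) = 289 · (1 − 1/17)
       = 289 · 16/17 = 272.

272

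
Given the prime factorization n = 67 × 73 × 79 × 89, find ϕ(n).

φ(67) = 67 − 1 = 66.
φ(73) = 73 − 1 = 72.
φ(79) = 79 − 1 = 78.
φ(89) = 89 − 1 = 88.
Since φ is multiplicative, φ(34388621) = 66 · 72 · 78 · 88 = 32617728.

32617728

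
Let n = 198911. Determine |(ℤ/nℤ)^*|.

Prime factorization: 198911 = 19**3 * 29.
φ(19^3) = 19^3 − 19^2 = 6859 − 361 = 6498.
φ(29) = 29 − 1 = 28.
φ(198911) = 6498 × 28 = 181944.

181944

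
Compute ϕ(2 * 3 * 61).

120

φ(366) = 366 · (1 − 1/2) · (1 − 1/3) · (1 − 1/61)
       = 366 · 120/366 = 120.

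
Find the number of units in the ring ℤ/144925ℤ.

144925 = 5**2 · 11 · 17 · 31.
φ(5^2) = 5^1·(5−1) = 5·4 = 20.
φ(11) = 11 − 1 = 10.
φ(17) = 17 − 1 = 16.
φ(31) = 31 − 1 = 30.
Since φ is multiplicative, φ(144925) = 20 · 10 · 16 · 30 = 96000.

96000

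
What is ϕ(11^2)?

110

φ(121) = 121 · (1 − 1/11)
       = 121 · 10/11 = 110.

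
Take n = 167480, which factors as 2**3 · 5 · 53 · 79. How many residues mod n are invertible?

φ(167480) = 167480 · (1 − 1/2) · (1 − 1/5) · (1 − 1/53) · (1 − 1/79)
       = 167480 · 16224/41870 = 64896.

64896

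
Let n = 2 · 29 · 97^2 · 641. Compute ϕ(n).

φ(349807802) = 349807802 · (1 − 1/2) · (1 − 1/29) · (1 − 1/97) · (1 − 1/641)
       = 349807802 · 1720320/3606266 = 166871040.

166871040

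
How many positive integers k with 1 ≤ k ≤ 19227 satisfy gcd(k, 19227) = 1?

10752

First factor: 19227 = 3 * 13 * 17 * 29.
φ(3) = 3 − 1 = 2.
φ(13) = 13 − 1 = 12.
φ(17) = 17 − 1 = 16.
φ(29) = 29 − 1 = 28.
Multiply: 2 · 12 · 16 · 28 = 10752.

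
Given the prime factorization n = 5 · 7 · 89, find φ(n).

2112

φ(5) = 5 − 1 = 4.
φ(7) = 7 − 1 = 6.
φ(89) = 89 − 1 = 88.
Multiply: 4 · 6 · 88 = 2112.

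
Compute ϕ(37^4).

1823508

φ(37^4) = 37^3·(37−1) = 50653·36 = 1823508.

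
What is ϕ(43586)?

19440

First factor: 43586 = 2 * 19 * 31 * 37.
φ(43586) = 43586 · (1 − 1/2) · (1 − 1/19) · (1 − 1/31) · (1 − 1/37)
       = 43586 · 19440/43586 = 19440.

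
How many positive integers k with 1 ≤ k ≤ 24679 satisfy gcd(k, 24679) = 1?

Prime factorization: 24679 = 23 · 29 · 37.
φ(24679) = 24679 · (1 − 1/23) · (1 − 1/29) · (1 − 1/37)
       = 24679 · 22176/24679 = 22176.

22176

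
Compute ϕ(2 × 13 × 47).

φ(2) = 2 − 1 = 1.
φ(13) = 13 − 1 = 12.
φ(47) = 47 − 1 = 46.
φ(1222) = 1 × 12 × 46 = 552.

552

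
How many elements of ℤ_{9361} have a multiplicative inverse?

First factor: 9361 = 11 · 23 · 37.
φ(11) = 11 − 1 = 10.
φ(23) = 23 − 1 = 22.
φ(37) = 37 − 1 = 36.
φ(9361) = 10 × 22 × 36 = 7920.

7920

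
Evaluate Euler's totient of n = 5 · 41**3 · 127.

33888960

φ(5) = 5 − 1 = 4.
φ(41^3) = 41^2·(41−1) = 1681·40 = 67240.
φ(127) = 127 − 1 = 126.
Multiply: 4 · 67240 · 126 = 33888960.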